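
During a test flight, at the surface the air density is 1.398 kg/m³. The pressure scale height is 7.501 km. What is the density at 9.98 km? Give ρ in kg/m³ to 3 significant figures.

In an isothermal atmosphere, density decays like pressure: ρ = ρ₀ exp(−z/H).
z/H = 9980.0/7501.0 = 1.3305; exp(−1.3305) = 0.26435.
ρ = 1.398 × 0.26435 = 0.36956 kg/m³.

ρ ≈ 0.370 kg/m³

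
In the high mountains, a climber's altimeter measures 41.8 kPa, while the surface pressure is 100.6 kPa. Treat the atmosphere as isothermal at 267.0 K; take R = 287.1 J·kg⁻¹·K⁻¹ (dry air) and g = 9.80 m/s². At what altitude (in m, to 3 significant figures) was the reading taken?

z ≈ 6870 m

Scale height: H = RT/g = 287.1 × 267.0 / 9.80 = 7822.0 m.
Invert the barometric formula: z = H ln(P₀/P).
P₀/P = 100.6/41.8 = 2.4067; ln(2.4067) = 0.87826.
z = 7822.0 × 0.87826 = 6869.7 m.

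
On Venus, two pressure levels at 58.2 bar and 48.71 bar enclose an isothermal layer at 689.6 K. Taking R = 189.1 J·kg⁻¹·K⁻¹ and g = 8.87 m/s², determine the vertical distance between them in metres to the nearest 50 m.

Hypsometric equation: Δz = (R T̄/g) ln(P₁/P₂).
R T̄/g = 189.1 × 689.6 / 8.87 = 14702 m.
ln(58.2/48.71) = ln(1.1948) = 0.17798.
Δz = 14702 × 0.17798 = 2616.7 m.

Δz ≈ 2600 m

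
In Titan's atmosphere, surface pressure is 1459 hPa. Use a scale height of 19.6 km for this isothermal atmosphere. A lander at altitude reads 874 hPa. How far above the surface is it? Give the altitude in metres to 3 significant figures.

z ≈ 10000 m

Invert the barometric formula: z = H ln(P₀/P).
P₀/P = 1459/874 = 1.6693; ln(1.6693) = 0.51240.
z = 19600 × 0.51240 = 10043 m.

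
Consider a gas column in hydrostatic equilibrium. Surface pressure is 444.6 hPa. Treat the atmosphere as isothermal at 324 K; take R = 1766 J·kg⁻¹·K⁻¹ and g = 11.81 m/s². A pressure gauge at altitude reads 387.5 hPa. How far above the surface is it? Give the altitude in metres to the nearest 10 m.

z ≈ 6660 m

Scale height: H = RT/g = 1766 × 324 / 11.81 = 48449 m.
Invert the barometric formula: z = H ln(P₀/P).
P₀/P = 444.6/387.5 = 1.1474; ln(1.1474) = 0.13750.
z = 48449 × 0.13750 = 6661.7 m.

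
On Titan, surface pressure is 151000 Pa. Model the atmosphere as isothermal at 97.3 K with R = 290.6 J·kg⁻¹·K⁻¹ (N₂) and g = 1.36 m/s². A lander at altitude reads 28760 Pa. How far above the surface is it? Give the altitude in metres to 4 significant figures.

Scale height: H = RT/g = 290.6 × 97.3 / 1.36 = 20791 m.
Invert the barometric formula: z = H ln(P₀/P).
P₀/P = 151000/28760 = 5.2503; ln(5.2503) = 1.6583.
z = 20791 × 1.6583 = 34478 m.

z ≈ 34480 m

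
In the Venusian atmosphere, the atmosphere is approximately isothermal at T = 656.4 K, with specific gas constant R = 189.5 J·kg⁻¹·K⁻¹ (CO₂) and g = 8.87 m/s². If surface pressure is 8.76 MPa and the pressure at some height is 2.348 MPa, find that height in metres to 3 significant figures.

Scale height: H = RT/g = 189.5 × 656.4 / 8.87 = 14023 m.
Invert the barometric formula: z = H ln(P₀/P).
P₀/P = 8.76/2.348 = 3.7308; ln(3.7308) = 1.3166.
z = 14023 × 1.3166 = 18463 m.

z ≈ 18500 m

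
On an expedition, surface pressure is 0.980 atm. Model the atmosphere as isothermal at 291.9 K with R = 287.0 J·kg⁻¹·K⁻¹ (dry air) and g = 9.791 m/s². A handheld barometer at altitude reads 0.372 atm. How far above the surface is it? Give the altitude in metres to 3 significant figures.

z ≈ 8290 m

Scale height: H = RT/g = 287.0 × 291.9 / 9.791 = 8556.4 m.
Invert the barometric formula: z = H ln(P₀/P).
P₀/P = 0.980/0.372 = 2.6344; ln(2.6344) = 0.96866.
z = 8556.4 × 0.96866 = 8288.2 m.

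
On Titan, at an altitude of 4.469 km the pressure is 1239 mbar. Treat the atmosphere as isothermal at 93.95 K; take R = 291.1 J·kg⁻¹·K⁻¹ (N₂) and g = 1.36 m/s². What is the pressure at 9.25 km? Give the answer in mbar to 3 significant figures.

Scale height: H = RT/g = 291.1 × 93.95 / 1.36 = 20109 m.
Between two levels, P₂ = P₁ exp(−Δz/H) with Δz = z₂ − z₁.
Δz = 9250.0 − 4469.0 = 4781.0 m; Δz/H = 4781.0/20109 = 0.23775.
P₂ = 1239 × exp(−0.23775) = 1239 × 0.78840 = 976.83 mbar.

P ≈ 977 mbar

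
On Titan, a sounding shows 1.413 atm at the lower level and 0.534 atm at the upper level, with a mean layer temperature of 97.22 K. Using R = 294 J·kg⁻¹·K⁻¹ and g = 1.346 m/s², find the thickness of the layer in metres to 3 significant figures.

Hypsometric equation: Δz = (R T̄/g) ln(P₁/P₂).
R T̄/g = 294 × 97.22 / 1.346 = 21235 m.
ln(1.413/0.534) = ln(2.6461) = 0.97309.
Δz = 21235 × 0.97309 = 20664 m.

Δz ≈ 20700 m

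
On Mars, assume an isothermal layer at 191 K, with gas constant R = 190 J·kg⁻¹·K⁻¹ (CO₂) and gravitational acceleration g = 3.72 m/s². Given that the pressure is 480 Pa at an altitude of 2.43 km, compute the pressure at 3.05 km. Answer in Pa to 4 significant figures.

P ≈ 450.4 Pa

Scale height: H = RT/g = 190 × 191 / 3.72 = 9755.4 m.
Between two levels, P₂ = P₁ exp(−Δz/H) with Δz = z₂ − z₁.
Δz = 3050.0 − 2430.0 = 620.00 m; Δz/H = 620.00/9755.4 = 0.063555.
P₂ = 480 × exp(−0.063555) = 480 × 0.93842 = 450.44 Pa.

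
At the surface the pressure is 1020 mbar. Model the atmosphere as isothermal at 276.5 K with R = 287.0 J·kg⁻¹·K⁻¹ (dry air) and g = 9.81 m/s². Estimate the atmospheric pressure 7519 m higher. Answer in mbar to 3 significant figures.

Scale height: H = RT/g = 287.0 × 276.5 / 9.81 = 8089.2 m.
Barometric formula: P = P₀ exp(−z/H).
z/H = 7519.0/8089.2 = 0.92951; exp(−0.92951) = 0.39475.
P = 1020 × 0.39475 = 402.64 mbar.

P ≈ 403 mbar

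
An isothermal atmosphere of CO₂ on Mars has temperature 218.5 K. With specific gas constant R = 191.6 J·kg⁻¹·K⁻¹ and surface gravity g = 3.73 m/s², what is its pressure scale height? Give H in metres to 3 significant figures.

H ≈ 11200 m

The scale height of an isothermal atmosphere is H = RT/g.
H = 191.6 × 218.5 / 3.73 = 41865/3.73 = 11224 m.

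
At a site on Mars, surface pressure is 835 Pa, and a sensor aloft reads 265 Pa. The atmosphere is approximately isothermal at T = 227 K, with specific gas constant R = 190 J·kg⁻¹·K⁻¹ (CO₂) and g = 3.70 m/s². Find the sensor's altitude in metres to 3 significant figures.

z ≈ 13400 m

Scale height: H = RT/g = 190 × 227 / 3.70 = 11657 m.
Invert the barometric formula: z = H ln(P₀/P).
P₀/P = 835/265 = 3.1509; ln(3.1509) = 1.1477.
z = 11657 × 1.1477 = 13379 m.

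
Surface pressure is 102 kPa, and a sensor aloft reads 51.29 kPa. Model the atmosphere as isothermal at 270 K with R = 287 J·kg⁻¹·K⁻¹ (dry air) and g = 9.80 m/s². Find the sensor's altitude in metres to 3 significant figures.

Scale height: H = RT/g = 287 × 270 / 9.80 = 7907.1 m.
Invert the barometric formula: z = H ln(P₀/P).
P₀/P = 102/51.29 = 1.9887; ln(1.9887) = 0.68748.
z = 7907.1 × 0.68748 = 5436.0 m.

z ≈ 5440 m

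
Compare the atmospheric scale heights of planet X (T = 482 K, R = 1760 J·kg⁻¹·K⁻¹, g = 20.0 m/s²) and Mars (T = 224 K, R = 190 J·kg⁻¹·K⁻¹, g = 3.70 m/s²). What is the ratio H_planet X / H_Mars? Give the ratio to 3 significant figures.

H_planet X/H_Mars ≈ 3.69

H = RT/g for each body.
H_planet X = 1760 × 482 / 20.0 = 42416 m.
H_Mars = 190 × 224 / 3.70 = 11503 m.
H_planet X/H_Mars = 42416/11503 = 3.6874.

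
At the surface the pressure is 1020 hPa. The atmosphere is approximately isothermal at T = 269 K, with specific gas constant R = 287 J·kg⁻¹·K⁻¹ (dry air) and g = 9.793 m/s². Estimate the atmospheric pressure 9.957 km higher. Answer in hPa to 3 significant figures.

P ≈ 288 hPa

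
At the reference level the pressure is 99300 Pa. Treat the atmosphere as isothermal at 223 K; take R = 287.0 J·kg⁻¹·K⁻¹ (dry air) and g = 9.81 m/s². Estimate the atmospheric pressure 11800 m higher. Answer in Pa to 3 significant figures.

P ≈ 16300 Pa

Scale height: H = RT/g = 287.0 × 223 / 9.81 = 6524.1 m.
Barometric formula: P = P₀ exp(−z/H).
z/H = 11800/6524.1 = 1.8087; exp(−1.8087) = 0.16387.
P = 99300 × 0.16387 = 16272 Pa.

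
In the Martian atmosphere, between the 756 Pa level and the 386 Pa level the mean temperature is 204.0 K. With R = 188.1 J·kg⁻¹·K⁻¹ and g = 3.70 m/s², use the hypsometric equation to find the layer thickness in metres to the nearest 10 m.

Δz ≈ 6970 m

Hypsometric equation: Δz = (R T̄/g) ln(P₁/P₂).
R T̄/g = 188.1 × 204.0 / 3.70 = 10371 m.
ln(756/386) = ln(1.9585) = 0.67218.
Δz = 10371 × 0.67218 = 6971.2 m.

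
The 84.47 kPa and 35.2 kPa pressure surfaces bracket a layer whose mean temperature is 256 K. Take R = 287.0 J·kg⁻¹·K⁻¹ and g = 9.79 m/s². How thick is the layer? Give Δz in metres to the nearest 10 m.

Hypsometric equation: Δz = (R T̄/g) ln(P₁/P₂).
R T̄/g = 287.0 × 256 / 9.79 = 7504.8 m.
ln(84.47/35.2) = ln(2.3997) = 0.87534.
Δz = 7504.8 × 0.87534 = 6569.3 m.

Δz ≈ 6570 m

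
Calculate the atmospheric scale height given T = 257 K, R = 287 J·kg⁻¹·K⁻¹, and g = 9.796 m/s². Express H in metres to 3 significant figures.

The scale height of an isothermal atmosphere is H = RT/g.
H = 287 × 257 / 9.796 = 73759/9.796 = 7529.5 m.

H ≈ 7530 m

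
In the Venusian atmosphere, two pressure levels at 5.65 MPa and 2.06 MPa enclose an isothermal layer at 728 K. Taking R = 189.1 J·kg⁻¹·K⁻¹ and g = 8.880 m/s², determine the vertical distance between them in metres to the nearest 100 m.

Hypsometric equation: Δz = (R T̄/g) ln(P₁/P₂).
R T̄/g = 189.1 × 728 / 8.880 = 15503 m.
ln(5.65/2.06) = ln(2.7427) = 1.0089.
Δz = 15503 × 1.0089 = 15641 m.

Δz ≈ 15600 m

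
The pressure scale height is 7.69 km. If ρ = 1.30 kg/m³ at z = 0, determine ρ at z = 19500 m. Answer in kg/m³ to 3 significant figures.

ρ ≈ 0.103 kg/m³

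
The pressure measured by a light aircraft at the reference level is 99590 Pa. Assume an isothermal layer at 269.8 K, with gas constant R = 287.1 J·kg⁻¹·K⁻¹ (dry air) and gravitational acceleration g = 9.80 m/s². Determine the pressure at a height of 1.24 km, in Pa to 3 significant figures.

Scale height: H = RT/g = 287.1 × 269.8 / 9.80 = 7904.0 m.
Barometric formula: P = P₀ exp(−z/H).
z/H = 1240.0/7904.0 = 0.15688; exp(−0.15688) = 0.85481.
P = 99590 × 0.85481 = 85131 Pa.

P ≈ 85100 Pa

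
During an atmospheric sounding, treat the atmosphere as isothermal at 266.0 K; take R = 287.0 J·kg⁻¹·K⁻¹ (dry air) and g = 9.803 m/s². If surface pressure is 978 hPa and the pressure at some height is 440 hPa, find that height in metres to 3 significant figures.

z ≈ 6220 m

Scale height: H = RT/g = 287.0 × 266.0 / 9.803 = 7787.6 m.
Invert the barometric formula: z = H ln(P₀/P).
P₀/P = 978/440 = 2.2227; ln(2.2227) = 0.79872.
z = 7787.6 × 0.79872 = 6220.1 m.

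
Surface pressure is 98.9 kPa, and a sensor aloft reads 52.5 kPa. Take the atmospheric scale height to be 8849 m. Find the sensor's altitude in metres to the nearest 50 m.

Invert the barometric formula: z = H ln(P₀/P).
P₀/P = 98.9/52.5 = 1.8838; ln(1.8838) = 0.63329.
z = 8849.0 × 0.63329 = 5604.0 m.

z ≈ 5600 m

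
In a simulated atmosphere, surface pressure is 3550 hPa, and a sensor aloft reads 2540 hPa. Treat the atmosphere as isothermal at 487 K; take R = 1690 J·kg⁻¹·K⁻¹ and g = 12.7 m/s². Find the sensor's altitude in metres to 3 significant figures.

Scale height: H = RT/g = 1690 × 487 / 12.7 = 64806 m.
Invert the barometric formula: z = H ln(P₀/P).
P₀/P = 3550/2540 = 1.3976; ln(1.3976) = 0.33476.
z = 64806 × 0.33476 = 21694 m.

z ≈ 21700 m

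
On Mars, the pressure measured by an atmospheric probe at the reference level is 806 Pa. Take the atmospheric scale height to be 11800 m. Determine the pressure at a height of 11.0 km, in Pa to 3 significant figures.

P ≈ 317 Pa

Barometric formula: P = P₀ exp(−z/H).
z/H = 11000/11800 = 0.93220; exp(−0.93220) = 0.39369.
P = 806 × 0.39369 = 317.31 Pa.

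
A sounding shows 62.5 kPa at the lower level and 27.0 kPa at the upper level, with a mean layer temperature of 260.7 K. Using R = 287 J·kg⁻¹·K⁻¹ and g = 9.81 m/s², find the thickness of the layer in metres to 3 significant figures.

Δz ≈ 6400 m

Hypsometric equation: Δz = (R T̄/g) ln(P₁/P₂).
R T̄/g = 287 × 260.7 / 9.81 = 7627.0 m.
ln(62.5/27.0) = ln(2.3148) = 0.83932.
Δz = 7627.0 × 0.83932 = 6401.5 m.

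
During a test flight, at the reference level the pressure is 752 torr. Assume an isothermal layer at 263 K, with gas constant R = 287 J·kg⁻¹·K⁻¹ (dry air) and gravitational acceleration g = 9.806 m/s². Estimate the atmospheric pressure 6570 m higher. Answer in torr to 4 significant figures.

Scale height: H = RT/g = 287 × 263 / 9.806 = 7697.4 m.
Barometric formula: P = P₀ exp(−z/H).
z/H = 6570.0/7697.4 = 0.85353; exp(−0.85353) = 0.42591.
P = 752 × 0.42591 = 320.28 torr.

P ≈ 320.3 torr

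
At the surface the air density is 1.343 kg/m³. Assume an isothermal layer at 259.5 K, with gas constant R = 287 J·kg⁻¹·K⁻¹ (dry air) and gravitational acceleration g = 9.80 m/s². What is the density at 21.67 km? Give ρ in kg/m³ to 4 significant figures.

Scale height: H = RT/g = 287 × 259.5 / 9.80 = 7599.6 m.
In an isothermal atmosphere, density decays like pressure: ρ = ρ₀ exp(−z/H).
z/H = 21670/7599.6 = 2.8515; exp(−2.8515) = 0.057758.
ρ = 1.343 × 0.057758 = 0.077569 kg/m³.

ρ ≈ 0.07757 kg/m³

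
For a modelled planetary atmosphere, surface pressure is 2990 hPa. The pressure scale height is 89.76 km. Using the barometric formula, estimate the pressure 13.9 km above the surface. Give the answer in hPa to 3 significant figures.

Barometric formula: P = P₀ exp(−z/H).
z/H = 13900/89760 = 0.15486; exp(−0.15486) = 0.85654.
P = 2990 × 0.85654 = 2561.1 hPa.

P ≈ 2560 hPa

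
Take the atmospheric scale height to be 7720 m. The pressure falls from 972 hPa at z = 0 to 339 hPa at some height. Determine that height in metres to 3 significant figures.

Invert the barometric formula: z = H ln(P₀/P).
P₀/P = 972/339 = 2.8673; ln(2.8673) = 1.0534.
z = 7720.0 × 1.0534 = 8132.2 m.

z ≈ 8130 m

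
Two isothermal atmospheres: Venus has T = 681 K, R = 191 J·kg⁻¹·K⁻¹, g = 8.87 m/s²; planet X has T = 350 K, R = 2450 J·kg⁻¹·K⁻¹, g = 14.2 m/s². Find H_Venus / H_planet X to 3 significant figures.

H_Venus/H_planet X ≈ 0.243

H = RT/g for each body.
H_Venus = 191 × 681 / 8.87 = 14664 m.
H_planet X = 2450 × 350 / 14.2 = 60387 m.
H_Venus/H_planet X = 14664/60387 = 0.24283.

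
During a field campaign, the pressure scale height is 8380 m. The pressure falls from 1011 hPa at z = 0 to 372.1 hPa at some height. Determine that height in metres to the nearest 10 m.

z ≈ 8380 m

Invert the barometric formula: z = H ln(P₀/P).
P₀/P = 1011/372.1 = 2.7170; ln(2.7170) = 0.99953.
z = 8380.0 × 0.99953 = 8376.1 m.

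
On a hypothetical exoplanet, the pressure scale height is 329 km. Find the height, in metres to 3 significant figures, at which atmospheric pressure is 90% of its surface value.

Set P/P₀ = exp(−z/H) = 0.9, so z = −H ln(0.9).
−ln(0.9) = 0.10536; z = 329000 × 0.10536 = 34663 m.

z ≈ 34700 m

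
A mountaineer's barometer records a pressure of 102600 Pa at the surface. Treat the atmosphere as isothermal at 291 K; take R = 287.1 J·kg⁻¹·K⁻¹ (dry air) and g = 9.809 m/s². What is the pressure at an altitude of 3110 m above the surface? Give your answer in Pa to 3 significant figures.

P ≈ 71200 Pa

Scale height: H = RT/g = 287.1 × 291 / 9.809 = 8517.3 m.
Barometric formula: P = P₀ exp(−z/H).
z/H = 3110.0/8517.3 = 0.36514; exp(−0.36514) = 0.69410.
P = 102600 × 0.69410 = 71215 Pa.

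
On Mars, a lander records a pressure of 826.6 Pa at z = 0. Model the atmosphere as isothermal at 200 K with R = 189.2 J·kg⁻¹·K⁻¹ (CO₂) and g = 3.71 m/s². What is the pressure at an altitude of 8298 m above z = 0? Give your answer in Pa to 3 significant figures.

Scale height: H = RT/g = 189.2 × 200 / 3.71 = 10199 m.
Barometric formula: P = P₀ exp(−z/H).
z/H = 8298.0/10199 = 0.81361; exp(−0.81361) = 0.44326.
P = 826.6 × 0.44326 = 366.40 Pa.

P ≈ 366 Pa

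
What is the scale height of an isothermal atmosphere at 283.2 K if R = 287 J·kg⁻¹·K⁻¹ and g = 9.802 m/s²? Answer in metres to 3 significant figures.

H ≈ 8290 m

The scale height of an isothermal atmosphere is H = RT/g.
H = 287 × 283.2 / 9.802 = 81278/9.802 = 8292.0 m.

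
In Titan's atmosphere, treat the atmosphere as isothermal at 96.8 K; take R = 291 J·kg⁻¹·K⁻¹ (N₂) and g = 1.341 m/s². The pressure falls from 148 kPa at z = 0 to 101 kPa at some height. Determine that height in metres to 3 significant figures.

z ≈ 8030 m

Scale height: H = RT/g = 291 × 96.8 / 1.341 = 21006 m.
Invert the barometric formula: z = H ln(P₀/P).
P₀/P = 148/101 = 1.4653; ln(1.4653) = 0.38206.
z = 21006 × 0.38206 = 8025.6 m.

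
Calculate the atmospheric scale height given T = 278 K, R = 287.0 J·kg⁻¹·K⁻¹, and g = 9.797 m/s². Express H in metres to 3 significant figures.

The scale height of an isothermal atmosphere is H = RT/g.
H = 287.0 × 278 / 9.797 = 79786/9.797 = 8143.9 m.

H ≈ 8140 m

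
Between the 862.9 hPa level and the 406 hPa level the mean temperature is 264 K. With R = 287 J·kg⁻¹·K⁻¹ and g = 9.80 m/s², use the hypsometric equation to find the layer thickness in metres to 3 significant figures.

Hypsometric equation: Δz = (R T̄/g) ln(P₁/P₂).
R T̄/g = 287 × 264 / 9.80 = 7731.4 m.
ln(862.9/406) = ln(2.1254) = 0.75396.
Δz = 7731.4 × 0.75396 = 5829.2 m.

Δz ≈ 5830 m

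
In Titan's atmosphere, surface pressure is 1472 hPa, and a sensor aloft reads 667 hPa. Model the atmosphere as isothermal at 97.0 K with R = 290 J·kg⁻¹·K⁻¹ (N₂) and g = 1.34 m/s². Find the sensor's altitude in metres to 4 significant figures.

Scale height: H = RT/g = 290 × 97.0 / 1.34 = 20993 m.
Invert the barometric formula: z = H ln(P₀/P).
P₀/P = 1472/667 = 2.2069; ln(2.2069) = 0.79159.
z = 20993 × 0.79159 = 16618 m.

z ≈ 16620 m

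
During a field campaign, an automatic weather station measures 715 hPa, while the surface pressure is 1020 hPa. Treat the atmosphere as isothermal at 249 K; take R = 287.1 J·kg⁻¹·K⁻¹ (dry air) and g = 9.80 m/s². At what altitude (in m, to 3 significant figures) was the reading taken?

z ≈ 2590 m

Scale height: H = RT/g = 287.1 × 249 / 9.80 = 7294.7 m.
Invert the barometric formula: z = H ln(P₀/P).
P₀/P = 1020/715 = 1.4266; ln(1.4266) = 0.35529.
z = 7294.7 × 0.35529 = 2591.7 m.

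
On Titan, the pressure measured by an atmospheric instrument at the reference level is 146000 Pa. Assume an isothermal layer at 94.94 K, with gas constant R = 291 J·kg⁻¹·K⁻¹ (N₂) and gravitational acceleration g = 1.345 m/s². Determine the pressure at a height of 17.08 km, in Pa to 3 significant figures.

P ≈ 63600 Pa

Scale height: H = RT/g = 291 × 94.94 / 1.345 = 20541 m.
Barometric formula: P = P₀ exp(−z/H).
z/H = 17080/20541 = 0.83151; exp(−0.83151) = 0.43539.
P = 146000 × 0.43539 = 63567 Pa.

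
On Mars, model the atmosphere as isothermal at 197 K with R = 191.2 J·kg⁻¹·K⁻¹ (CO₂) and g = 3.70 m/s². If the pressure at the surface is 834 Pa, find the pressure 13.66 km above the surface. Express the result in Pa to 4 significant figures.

Scale height: H = RT/g = 191.2 × 197 / 3.70 = 10180 m.
Barometric formula: P = P₀ exp(−z/H).
z/H = 13660/10180 = 1.3418; exp(−1.3418) = 0.26137.
P = 834 × 0.26137 = 217.98 Pa.

P ≈ 218.0 Pa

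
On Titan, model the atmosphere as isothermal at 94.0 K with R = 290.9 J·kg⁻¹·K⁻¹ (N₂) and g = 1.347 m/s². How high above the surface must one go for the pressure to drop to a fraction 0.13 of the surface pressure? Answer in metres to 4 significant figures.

Scale height: H = RT/g = 290.9 × 94.0 / 1.347 = 20300 m.
Set P/P₀ = exp(−z/H) = 0.13, so z = −H ln(0.13).
−ln(0.13) = 2.0402; z = 20300 × 2.0402 = 41416 m.

z ≈ 41420 m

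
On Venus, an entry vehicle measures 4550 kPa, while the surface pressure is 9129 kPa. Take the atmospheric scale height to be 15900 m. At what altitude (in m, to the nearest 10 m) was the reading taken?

z ≈ 11070 m

Invert the barometric formula: z = H ln(P₀/P).
P₀/P = 9129/4550 = 2.0064; ln(2.0064) = 0.69634.
z = 15900 × 0.69634 = 11072 m.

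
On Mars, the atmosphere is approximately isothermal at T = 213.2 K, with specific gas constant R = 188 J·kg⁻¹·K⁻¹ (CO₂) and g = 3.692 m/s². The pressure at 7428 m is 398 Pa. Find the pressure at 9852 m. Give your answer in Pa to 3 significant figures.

Scale height: H = RT/g = 188 × 213.2 / 3.692 = 10856 m.
Between two levels, P₂ = P₁ exp(−Δz/H) with Δz = z₂ − z₁.
Δz = 9852.0 − 7428.0 = 2424.0 m; Δz/H = 2424.0/10856 = 0.22329.
P₂ = 398 × exp(−0.22329) = 398 × 0.79988 = 318.35 Pa.

P ≈ 318 Pa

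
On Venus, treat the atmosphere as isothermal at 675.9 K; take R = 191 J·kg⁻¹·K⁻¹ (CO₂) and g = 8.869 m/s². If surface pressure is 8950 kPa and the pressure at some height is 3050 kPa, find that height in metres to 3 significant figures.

z ≈ 15700 m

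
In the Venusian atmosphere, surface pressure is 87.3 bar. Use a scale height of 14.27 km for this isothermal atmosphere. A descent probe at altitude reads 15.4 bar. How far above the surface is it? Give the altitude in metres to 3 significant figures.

Invert the barometric formula: z = H ln(P₀/P).
P₀/P = 87.3/15.4 = 5.6688; ln(5.6688) = 1.7350.
z = 14270 × 1.7350 = 24758 m.

z ≈ 24800 m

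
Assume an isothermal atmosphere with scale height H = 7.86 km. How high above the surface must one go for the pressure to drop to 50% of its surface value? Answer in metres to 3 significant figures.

z ≈ 5450 m

Set P/P₀ = exp(−z/H) = 0.5, so z = −H ln(0.5).
−ln(0.5) = 0.69315; z = 7860.0 × 0.69315 = 5448.2 m.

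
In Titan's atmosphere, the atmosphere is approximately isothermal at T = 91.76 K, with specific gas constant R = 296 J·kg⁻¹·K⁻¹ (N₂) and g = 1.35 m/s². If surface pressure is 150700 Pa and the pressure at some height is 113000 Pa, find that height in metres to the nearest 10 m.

z ≈ 5790 m

Scale height: H = RT/g = 296 × 91.76 / 1.35 = 20119 m.
Invert the barometric formula: z = H ln(P₀/P).
P₀/P = 150700/113000 = 1.3336; ln(1.3336) = 0.28788.
z = 20119 × 0.28788 = 5791.9 m.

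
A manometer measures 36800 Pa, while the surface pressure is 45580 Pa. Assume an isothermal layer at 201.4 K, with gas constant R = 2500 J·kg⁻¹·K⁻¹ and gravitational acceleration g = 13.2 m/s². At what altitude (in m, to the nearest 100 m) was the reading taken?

Scale height: H = RT/g = 2500 × 201.4 / 13.2 = 38144 m.
Invert the barometric formula: z = H ln(P₀/P).
P₀/P = 45580/36800 = 1.2386; ln(1.2386) = 0.21398.
z = 38144 × 0.21398 = 8162.1 m.

z ≈ 8200 m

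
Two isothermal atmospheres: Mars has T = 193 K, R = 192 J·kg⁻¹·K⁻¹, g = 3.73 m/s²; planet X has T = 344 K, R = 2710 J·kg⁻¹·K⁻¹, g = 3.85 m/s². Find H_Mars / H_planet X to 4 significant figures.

H = RT/g for each body.
H_Mars = 192 × 193 / 3.73 = 9934.6 m.
H_planet X = 2710 × 344 / 3.85 = 242140 m.
H_Mars/H_planet X = 9934.6/242140 = 0.041028.

H_Mars/H_planet X ≈ 0.04103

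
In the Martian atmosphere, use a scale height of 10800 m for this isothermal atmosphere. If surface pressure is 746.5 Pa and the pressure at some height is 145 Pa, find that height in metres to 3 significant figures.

Invert the barometric formula: z = H ln(P₀/P).
P₀/P = 746.5/145 = 5.1483; ln(5.1483) = 1.6387.
z = 10800 × 1.6387 = 17698 m.

z ≈ 17700 m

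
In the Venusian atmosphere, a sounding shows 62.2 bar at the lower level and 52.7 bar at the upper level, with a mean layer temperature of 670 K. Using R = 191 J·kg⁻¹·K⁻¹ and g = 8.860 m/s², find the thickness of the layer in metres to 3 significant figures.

Δz ≈ 2390 m

Hypsometric equation: Δz = (R T̄/g) ln(P₁/P₂).
R T̄/g = 191 × 670 / 8.860 = 14444 m.
ln(62.2/52.7) = ln(1.1803) = 0.16577.
Δz = 14444 × 0.16577 = 2394.4 m.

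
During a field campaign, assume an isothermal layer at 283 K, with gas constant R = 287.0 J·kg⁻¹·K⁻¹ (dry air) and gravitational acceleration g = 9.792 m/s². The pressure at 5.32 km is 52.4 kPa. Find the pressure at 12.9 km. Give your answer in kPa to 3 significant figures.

Scale height: H = RT/g = 287.0 × 283 / 9.792 = 8294.6 m.
Between two levels, P₂ = P₁ exp(−Δz/H) with Δz = z₂ − z₁.
Δz = 12900 − 5320.0 = 7580.0 m; Δz/H = 7580.0/8294.6 = 0.91385.
P₂ = 52.4 × exp(−0.91385) = 52.4 × 0.40098 = 21.011 kPa.

P ≈ 21.0 kPa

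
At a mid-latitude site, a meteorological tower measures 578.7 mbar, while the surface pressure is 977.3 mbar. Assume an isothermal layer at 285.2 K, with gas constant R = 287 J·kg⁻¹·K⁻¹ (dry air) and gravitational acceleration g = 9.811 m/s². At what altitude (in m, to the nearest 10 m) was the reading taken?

Scale height: H = RT/g = 287 × 285.2 / 9.811 = 8342.9 m.
Invert the barometric formula: z = H ln(P₀/P).
P₀/P = 977.3/578.7 = 1.6888; ln(1.6888) = 0.52402.
z = 8342.9 × 0.52402 = 4371.8 m.

z ≈ 4370 m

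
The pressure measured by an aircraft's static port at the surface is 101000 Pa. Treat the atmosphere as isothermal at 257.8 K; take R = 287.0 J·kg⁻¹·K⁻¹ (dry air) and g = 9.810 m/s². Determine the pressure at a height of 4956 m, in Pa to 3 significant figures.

Scale height: H = RT/g = 287.0 × 257.8 / 9.810 = 7542.2 m.
Barometric formula: P = P₀ exp(−z/H).
z/H = 4956.0/7542.2 = 0.65710; exp(−0.65710) = 0.51835.
P = 101000 × 0.51835 = 52353 Pa.

P ≈ 52400 Pa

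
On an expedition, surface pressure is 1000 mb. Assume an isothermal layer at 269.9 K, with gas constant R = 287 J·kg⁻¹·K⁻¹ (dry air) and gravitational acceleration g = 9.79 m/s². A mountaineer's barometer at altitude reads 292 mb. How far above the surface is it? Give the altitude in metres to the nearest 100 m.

z ≈ 9700 m

Scale height: H = RT/g = 287 × 269.9 / 9.79 = 7912.3 m.
Invert the barometric formula: z = H ln(P₀/P).
P₀/P = 1000/292 = 3.4247; ln(3.4247) = 1.2310.
z = 7912.3 × 1.2310 = 9740.0 m.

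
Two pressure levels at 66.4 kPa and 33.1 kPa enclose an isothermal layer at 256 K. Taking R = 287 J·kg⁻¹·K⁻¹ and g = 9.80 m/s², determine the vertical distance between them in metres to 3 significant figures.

Δz ≈ 5220 m

Hypsometric equation: Δz = (R T̄/g) ln(P₁/P₂).
R T̄/g = 287 × 256 / 9.80 = 7497.1 m.
ln(66.4/33.1) = ln(2.0060) = 0.69614.
Δz = 7497.1 × 0.69614 = 5219.0 m.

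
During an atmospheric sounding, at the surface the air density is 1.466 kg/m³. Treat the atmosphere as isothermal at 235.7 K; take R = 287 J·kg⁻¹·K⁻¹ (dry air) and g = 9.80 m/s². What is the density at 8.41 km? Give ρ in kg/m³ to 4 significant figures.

ρ ≈ 0.4335 kg/m³

Scale height: H = RT/g = 287 × 235.7 / 9.80 = 6902.6 m.
In an isothermal atmosphere, density decays like pressure: ρ = ρ₀ exp(−z/H).
z/H = 8410.0/6902.6 = 1.2184; exp(−1.2184) = 0.29570.
ρ = 1.466 × 0.29570 = 0.43350 kg/m³.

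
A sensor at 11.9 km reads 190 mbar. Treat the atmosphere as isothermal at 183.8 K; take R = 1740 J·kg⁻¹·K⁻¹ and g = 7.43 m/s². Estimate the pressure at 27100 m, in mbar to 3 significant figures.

Scale height: H = RT/g = 1740 × 183.8 / 7.43 = 43043 m.
Between two levels, P₂ = P₁ exp(−Δz/H) with Δz = z₂ − z₁.
Δz = 27100 − 11900 = 15200 m; Δz/H = 15200/43043 = 0.35314.
P₂ = 190 × exp(−0.35314) = 190 × 0.70248 = 133.47 mbar.

P ≈ 133 mbar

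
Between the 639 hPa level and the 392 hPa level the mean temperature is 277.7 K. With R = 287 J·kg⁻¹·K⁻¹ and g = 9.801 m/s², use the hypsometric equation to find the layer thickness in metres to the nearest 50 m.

Δz ≈ 3950 m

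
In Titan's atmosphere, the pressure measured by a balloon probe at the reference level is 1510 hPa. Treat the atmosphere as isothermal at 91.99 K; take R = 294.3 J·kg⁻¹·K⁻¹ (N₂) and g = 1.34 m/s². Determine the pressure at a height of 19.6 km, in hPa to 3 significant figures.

Scale height: H = RT/g = 294.3 × 91.99 / 1.34 = 20203 m.
Barometric formula: P = P₀ exp(−z/H).
z/H = 19600/20203 = 0.97015; exp(−0.97015) = 0.37903.
P = 1510 × 0.37903 = 572.34 hPa.

P ≈ 572 hPa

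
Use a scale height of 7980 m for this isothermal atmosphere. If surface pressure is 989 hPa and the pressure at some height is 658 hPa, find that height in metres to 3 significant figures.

z ≈ 3250 m

Invert the barometric formula: z = H ln(P₀/P).
P₀/P = 989/658 = 1.5030; ln(1.5030) = 0.40746.
z = 7980.0 × 0.40746 = 3251.5 m.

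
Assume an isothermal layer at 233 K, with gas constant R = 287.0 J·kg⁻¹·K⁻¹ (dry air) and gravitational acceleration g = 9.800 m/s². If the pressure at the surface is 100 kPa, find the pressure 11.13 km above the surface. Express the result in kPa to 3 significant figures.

Scale height: H = RT/g = 287.0 × 233 / 9.800 = 6823.6 m.
Barometric formula: P = P₀ exp(−z/H).
z/H = 11130/6823.6 = 1.6311; exp(−1.6311) = 0.19571.
P = 100 × 0.19571 = 19.571 kPa.

P ≈ 19.6 kPa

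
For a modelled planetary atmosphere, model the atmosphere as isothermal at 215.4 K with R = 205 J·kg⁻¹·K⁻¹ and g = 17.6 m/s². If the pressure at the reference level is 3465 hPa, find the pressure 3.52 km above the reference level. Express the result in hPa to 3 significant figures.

Scale height: H = RT/g = 205 × 215.4 / 17.6 = 2508.9 m.
Barometric formula: P = P₀ exp(−z/H).
z/H = 3520.0/2508.9 = 1.4030; exp(−1.4030) = 0.24586.
P = 3465 × 0.24586 = 851.90 hPa.

P ≈ 852 hPa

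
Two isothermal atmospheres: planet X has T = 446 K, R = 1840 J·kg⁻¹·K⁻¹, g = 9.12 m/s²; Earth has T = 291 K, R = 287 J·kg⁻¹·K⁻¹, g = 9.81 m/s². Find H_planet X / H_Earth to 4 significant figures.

H_planet X/H_Earth ≈ 10.57

H = RT/g for each body.
H_planet X = 1840 × 446 / 9.12 = 89982 m.
H_Earth = 287 × 291 / 9.81 = 8513.5 m.
H_planet X/H_Earth = 89982/8513.5 = 10.569.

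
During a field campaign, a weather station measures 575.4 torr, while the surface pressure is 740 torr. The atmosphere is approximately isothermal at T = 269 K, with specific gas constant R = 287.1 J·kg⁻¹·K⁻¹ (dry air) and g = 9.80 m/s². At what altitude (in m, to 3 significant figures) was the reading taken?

z ≈ 1980 m

Scale height: H = RT/g = 287.1 × 269 / 9.80 = 7880.6 m.
Invert the barometric formula: z = H ln(P₀/P).
P₀/P = 740/575.4 = 1.2861; ln(1.2861) = 0.25161.
z = 7880.6 × 0.25161 = 1982.8 m.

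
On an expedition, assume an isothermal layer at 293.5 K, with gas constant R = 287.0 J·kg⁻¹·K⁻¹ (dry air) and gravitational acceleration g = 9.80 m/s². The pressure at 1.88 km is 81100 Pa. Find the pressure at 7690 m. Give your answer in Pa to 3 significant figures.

P ≈ 41300 Pa

Scale height: H = RT/g = 287.0 × 293.5 / 9.80 = 8595.4 m.
Between two levels, P₂ = P₁ exp(−Δz/H) with Δz = z₂ − z₁.
Δz = 7690.0 − 1880.0 = 5810.0 m; Δz/H = 5810.0/8595.4 = 0.67594.
P₂ = 81100 × exp(−0.67594) = 81100 × 0.50868 = 41254 Pa.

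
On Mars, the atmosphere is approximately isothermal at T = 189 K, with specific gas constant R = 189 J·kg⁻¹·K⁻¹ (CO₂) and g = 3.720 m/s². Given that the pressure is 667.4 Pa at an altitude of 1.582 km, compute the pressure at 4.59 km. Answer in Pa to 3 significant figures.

P ≈ 488 Pa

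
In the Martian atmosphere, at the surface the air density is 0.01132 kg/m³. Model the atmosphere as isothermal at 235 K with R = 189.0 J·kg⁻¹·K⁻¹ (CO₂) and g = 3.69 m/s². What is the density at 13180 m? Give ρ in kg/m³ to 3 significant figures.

Scale height: H = RT/g = 189.0 × 235 / 3.69 = 12037 m.
In an isothermal atmosphere, density decays like pressure: ρ = ρ₀ exp(−z/H).
z/H = 13180/12037 = 1.0950; exp(−1.0950) = 0.33454.
ρ = 0.01132 × 0.33454 = 0.0037870 kg/m³.

ρ ≈ 0.00379 kg/m³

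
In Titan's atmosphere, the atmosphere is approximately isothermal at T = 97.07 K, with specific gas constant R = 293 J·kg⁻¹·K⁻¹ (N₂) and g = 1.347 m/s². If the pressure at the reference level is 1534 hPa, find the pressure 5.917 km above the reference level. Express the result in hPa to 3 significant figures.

P ≈ 1160 hPa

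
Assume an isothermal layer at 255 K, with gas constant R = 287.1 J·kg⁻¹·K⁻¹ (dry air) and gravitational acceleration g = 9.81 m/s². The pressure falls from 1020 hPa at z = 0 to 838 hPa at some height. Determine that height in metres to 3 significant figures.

z ≈ 1470 m

Scale height: H = RT/g = 287.1 × 255 / 9.81 = 7462.8 m.
Invert the barometric formula: z = H ln(P₀/P).
P₀/P = 1020/838 = 1.2172; ln(1.2172) = 0.19655.
z = 7462.8 × 0.19655 = 1466.8 m.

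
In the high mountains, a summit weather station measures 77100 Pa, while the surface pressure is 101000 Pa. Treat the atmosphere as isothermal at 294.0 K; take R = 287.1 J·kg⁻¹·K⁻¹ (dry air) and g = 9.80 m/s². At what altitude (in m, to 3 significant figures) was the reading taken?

Scale height: H = RT/g = 287.1 × 294.0 / 9.80 = 8613.0 m.
Invert the barometric formula: z = H ln(P₀/P).
P₀/P = 101000/77100 = 1.3100; ln(1.3100) = 0.27003.
z = 8613.0 × 0.27003 = 2325.8 m.

z ≈ 2330 m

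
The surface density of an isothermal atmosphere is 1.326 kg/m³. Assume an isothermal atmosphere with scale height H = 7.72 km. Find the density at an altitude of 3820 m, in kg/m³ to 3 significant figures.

In an isothermal atmosphere, density decays like pressure: ρ = ρ₀ exp(−z/H).
z/H = 3820.0/7720.0 = 0.49482; exp(−0.49482) = 0.60968.
ρ = 1.326 × 0.60968 = 0.80844 kg/m³.

ρ ≈ 0.808 kg/m³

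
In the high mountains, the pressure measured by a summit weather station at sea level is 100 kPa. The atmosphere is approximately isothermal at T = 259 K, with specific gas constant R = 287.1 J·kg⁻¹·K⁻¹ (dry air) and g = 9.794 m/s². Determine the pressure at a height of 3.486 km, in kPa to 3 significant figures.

P ≈ 63.2 kPa

Scale height: H = RT/g = 287.1 × 259 / 9.794 = 7592.3 m.
Barometric formula: P = P₀ exp(−z/H).
z/H = 3486.0/7592.3 = 0.45915; exp(−0.45915) = 0.63182.
P = 100 × 0.63182 = 63.182 kPa.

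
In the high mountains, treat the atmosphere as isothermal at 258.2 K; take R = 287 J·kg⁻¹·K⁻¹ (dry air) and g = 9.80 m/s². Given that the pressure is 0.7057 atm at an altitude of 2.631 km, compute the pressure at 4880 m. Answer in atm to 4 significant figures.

P ≈ 0.5241 atm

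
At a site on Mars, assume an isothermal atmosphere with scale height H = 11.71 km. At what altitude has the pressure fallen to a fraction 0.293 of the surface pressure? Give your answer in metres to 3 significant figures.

z ≈ 14400 m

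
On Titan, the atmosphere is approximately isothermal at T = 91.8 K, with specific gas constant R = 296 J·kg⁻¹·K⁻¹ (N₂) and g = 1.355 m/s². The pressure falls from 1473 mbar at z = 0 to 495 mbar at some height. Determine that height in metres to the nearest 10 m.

Scale height: H = RT/g = 296 × 91.8 / 1.355 = 20054 m.
Invert the barometric formula: z = H ln(P₀/P).
P₀/P = 1473/495 = 2.9758; ln(2.9758) = 1.0905.
z = 20054 × 1.0905 = 21869 m.

z ≈ 21870 m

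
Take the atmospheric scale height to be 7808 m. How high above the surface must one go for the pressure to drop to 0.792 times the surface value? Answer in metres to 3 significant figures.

Set P/P₀ = exp(−z/H) = 0.792, so z = −H ln(0.792).
−ln(0.792) = 0.23319; z = 7808.0 × 0.23319 = 1820.7 m.

z ≈ 1820 m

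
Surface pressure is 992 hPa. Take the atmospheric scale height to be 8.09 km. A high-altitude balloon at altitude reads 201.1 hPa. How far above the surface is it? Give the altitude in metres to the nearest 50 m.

z ≈ 12900 m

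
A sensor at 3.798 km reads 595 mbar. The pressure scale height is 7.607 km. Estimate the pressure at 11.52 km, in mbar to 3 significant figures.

P ≈ 216 mbar

Between two levels, P₂ = P₁ exp(−Δz/H) with Δz = z₂ − z₁.
Δz = 11520 − 3798.0 = 7722.0 m; Δz/H = 7722.0/7607.0 = 1.0151.
P₂ = 595 × exp(−1.0151) = 595 × 0.36237 = 215.61 mbar.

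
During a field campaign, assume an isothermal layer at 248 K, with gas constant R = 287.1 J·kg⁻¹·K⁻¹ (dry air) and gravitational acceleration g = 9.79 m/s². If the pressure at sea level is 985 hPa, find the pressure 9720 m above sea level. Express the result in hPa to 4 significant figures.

Scale height: H = RT/g = 287.1 × 248 / 9.79 = 7272.8 m.
Barometric formula: P = P₀ exp(−z/H).
z/H = 9720.0/7272.8 = 1.3365; exp(−1.3365) = 0.26276.
P = 985 × 0.26276 = 258.82 hPa.

P ≈ 258.8 hPa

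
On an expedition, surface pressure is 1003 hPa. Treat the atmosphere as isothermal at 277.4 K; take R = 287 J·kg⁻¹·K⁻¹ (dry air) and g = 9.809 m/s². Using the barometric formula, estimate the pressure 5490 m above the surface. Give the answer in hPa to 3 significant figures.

P ≈ 510 hPa

Scale height: H = RT/g = 287 × 277.4 / 9.809 = 8116.4 m.
Barometric formula: P = P₀ exp(−z/H).
z/H = 5490.0/8116.4 = 0.67641; exp(−0.67641) = 0.50844.
P = 1003 × 0.50844 = 509.97 hPa.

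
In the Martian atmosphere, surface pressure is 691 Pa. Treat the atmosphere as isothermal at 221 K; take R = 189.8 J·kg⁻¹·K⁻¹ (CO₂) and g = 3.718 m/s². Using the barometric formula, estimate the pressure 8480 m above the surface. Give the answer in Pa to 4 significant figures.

Scale height: H = RT/g = 189.8 × 221 / 3.718 = 11282 m.
Barometric formula: P = P₀ exp(−z/H).
z/H = 8480.0/11282 = 0.75164; exp(−0.75164) = 0.47159.
P = 691 × 0.47159 = 325.87 Pa.

P ≈ 325.9 Pa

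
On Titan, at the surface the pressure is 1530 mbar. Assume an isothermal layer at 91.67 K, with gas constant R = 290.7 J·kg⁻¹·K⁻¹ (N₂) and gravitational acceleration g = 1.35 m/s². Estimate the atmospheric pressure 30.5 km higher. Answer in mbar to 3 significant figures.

Scale height: H = RT/g = 290.7 × 91.67 / 1.35 = 19740 m.
Barometric formula: P = P₀ exp(−z/H).
z/H = 30500/19740 = 1.5451; exp(−1.5451) = 0.21329.
P = 1530 × 0.21329 = 326.33 mbar.

P ≈ 326 mbar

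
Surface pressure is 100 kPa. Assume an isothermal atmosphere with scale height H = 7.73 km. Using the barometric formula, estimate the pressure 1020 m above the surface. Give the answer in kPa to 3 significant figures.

Barometric formula: P = P₀ exp(−z/H).
z/H = 1020.0/7730.0 = 0.13195; exp(−0.13195) = 0.87638.
P = 100 × 0.87638 = 87.638 kPa.

P ≈ 87.6 kPa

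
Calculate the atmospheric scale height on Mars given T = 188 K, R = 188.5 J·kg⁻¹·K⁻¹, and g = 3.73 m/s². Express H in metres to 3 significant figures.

H ≈ 9500 m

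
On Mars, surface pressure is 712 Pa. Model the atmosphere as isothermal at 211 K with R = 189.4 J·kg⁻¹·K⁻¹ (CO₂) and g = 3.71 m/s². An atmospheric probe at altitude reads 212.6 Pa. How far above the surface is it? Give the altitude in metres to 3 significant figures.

z ≈ 13000 m

Scale height: H = RT/g = 189.4 × 211 / 3.71 = 10772 m.
Invert the barometric formula: z = H ln(P₀/P).
P₀/P = 712/212.6 = 3.3490; ln(3.3490) = 1.2087.
z = 10772 × 1.2087 = 13020 m.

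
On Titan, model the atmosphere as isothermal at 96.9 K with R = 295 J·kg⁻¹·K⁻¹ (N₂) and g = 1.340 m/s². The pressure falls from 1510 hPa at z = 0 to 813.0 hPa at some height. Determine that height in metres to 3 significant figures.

Scale height: H = RT/g = 295 × 96.9 / 1.340 = 21332 m.
Invert the barometric formula: z = H ln(P₀/P).
P₀/P = 1510/813.0 = 1.8573; ln(1.8573) = 0.61912.
z = 21332 × 0.61912 = 13207 m.

z ≈ 13200 m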